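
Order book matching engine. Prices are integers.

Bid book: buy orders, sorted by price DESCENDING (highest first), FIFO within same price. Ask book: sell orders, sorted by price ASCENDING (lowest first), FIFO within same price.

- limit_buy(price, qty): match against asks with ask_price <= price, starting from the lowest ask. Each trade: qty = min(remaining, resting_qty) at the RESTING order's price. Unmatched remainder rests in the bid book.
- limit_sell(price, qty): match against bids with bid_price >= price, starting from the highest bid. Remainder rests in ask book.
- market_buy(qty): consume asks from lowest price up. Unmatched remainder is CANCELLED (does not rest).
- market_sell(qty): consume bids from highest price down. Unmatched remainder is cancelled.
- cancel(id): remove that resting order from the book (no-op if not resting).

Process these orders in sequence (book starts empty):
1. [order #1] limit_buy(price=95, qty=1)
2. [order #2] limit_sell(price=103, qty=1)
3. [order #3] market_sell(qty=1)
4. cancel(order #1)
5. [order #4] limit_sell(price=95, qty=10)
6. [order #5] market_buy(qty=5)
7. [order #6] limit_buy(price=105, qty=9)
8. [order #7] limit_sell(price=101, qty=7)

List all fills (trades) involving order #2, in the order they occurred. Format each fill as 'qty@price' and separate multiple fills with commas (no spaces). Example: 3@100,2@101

After op 1 [order #1] limit_buy(price=95, qty=1): fills=none; bids=[#1:1@95] asks=[-]
After op 2 [order #2] limit_sell(price=103, qty=1): fills=none; bids=[#1:1@95] asks=[#2:1@103]
After op 3 [order #3] market_sell(qty=1): fills=#1x#3:1@95; bids=[-] asks=[#2:1@103]
After op 4 cancel(order #1): fills=none; bids=[-] asks=[#2:1@103]
After op 5 [order #4] limit_sell(price=95, qty=10): fills=none; bids=[-] asks=[#4:10@95 #2:1@103]
After op 6 [order #5] market_buy(qty=5): fills=#5x#4:5@95; bids=[-] asks=[#4:5@95 #2:1@103]
After op 7 [order #6] limit_buy(price=105, qty=9): fills=#6x#4:5@95 #6x#2:1@103; bids=[#6:3@105] asks=[-]
After op 8 [order #7] limit_sell(price=101, qty=7): fills=#6x#7:3@105; bids=[-] asks=[#7:4@101]

Answer: 1@103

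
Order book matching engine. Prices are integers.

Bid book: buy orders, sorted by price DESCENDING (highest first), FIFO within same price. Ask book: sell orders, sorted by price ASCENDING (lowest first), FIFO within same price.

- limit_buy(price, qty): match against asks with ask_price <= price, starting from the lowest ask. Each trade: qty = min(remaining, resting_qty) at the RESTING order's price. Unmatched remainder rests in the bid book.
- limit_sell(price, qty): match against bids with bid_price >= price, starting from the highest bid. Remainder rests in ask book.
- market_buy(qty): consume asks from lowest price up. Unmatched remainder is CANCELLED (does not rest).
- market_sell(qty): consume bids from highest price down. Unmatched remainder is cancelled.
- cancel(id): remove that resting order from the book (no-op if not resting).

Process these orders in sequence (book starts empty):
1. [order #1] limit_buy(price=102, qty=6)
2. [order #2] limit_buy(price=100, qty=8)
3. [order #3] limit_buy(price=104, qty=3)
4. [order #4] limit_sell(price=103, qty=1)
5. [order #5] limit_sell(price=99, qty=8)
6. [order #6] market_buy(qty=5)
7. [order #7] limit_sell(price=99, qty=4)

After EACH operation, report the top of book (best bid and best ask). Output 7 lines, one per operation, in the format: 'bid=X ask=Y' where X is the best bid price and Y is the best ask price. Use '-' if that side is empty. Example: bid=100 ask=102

Answer: bid=102 ask=-
bid=102 ask=-
bid=104 ask=-
bid=104 ask=-
bid=100 ask=-
bid=100 ask=-
bid=100 ask=-

Derivation:
After op 1 [order #1] limit_buy(price=102, qty=6): fills=none; bids=[#1:6@102] asks=[-]
After op 2 [order #2] limit_buy(price=100, qty=8): fills=none; bids=[#1:6@102 #2:8@100] asks=[-]
After op 3 [order #3] limit_buy(price=104, qty=3): fills=none; bids=[#3:3@104 #1:6@102 #2:8@100] asks=[-]
After op 4 [order #4] limit_sell(price=103, qty=1): fills=#3x#4:1@104; bids=[#3:2@104 #1:6@102 #2:8@100] asks=[-]
After op 5 [order #5] limit_sell(price=99, qty=8): fills=#3x#5:2@104 #1x#5:6@102; bids=[#2:8@100] asks=[-]
After op 6 [order #6] market_buy(qty=5): fills=none; bids=[#2:8@100] asks=[-]
After op 7 [order #7] limit_sell(price=99, qty=4): fills=#2x#7:4@100; bids=[#2:4@100] asks=[-]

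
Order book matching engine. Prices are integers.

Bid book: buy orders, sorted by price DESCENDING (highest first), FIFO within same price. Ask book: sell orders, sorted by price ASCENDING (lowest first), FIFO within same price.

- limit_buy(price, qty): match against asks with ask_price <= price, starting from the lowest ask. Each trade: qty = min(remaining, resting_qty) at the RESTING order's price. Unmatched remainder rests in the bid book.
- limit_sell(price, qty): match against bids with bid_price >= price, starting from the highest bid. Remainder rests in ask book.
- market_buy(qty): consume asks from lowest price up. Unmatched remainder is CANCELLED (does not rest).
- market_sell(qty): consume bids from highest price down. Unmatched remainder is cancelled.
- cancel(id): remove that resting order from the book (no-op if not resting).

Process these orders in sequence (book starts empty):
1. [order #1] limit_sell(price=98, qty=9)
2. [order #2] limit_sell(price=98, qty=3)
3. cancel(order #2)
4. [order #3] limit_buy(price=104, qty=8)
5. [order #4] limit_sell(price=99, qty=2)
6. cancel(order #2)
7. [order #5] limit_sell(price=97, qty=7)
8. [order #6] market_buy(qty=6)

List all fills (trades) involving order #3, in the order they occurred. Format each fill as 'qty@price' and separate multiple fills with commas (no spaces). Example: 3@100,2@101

After op 1 [order #1] limit_sell(price=98, qty=9): fills=none; bids=[-] asks=[#1:9@98]
After op 2 [order #2] limit_sell(price=98, qty=3): fills=none; bids=[-] asks=[#1:9@98 #2:3@98]
After op 3 cancel(order #2): fills=none; bids=[-] asks=[#1:9@98]
After op 4 [order #3] limit_buy(price=104, qty=8): fills=#3x#1:8@98; bids=[-] asks=[#1:1@98]
After op 5 [order #4] limit_sell(price=99, qty=2): fills=none; bids=[-] asks=[#1:1@98 #4:2@99]
After op 6 cancel(order #2): fills=none; bids=[-] asks=[#1:1@98 #4:2@99]
After op 7 [order #5] limit_sell(price=97, qty=7): fills=none; bids=[-] asks=[#5:7@97 #1:1@98 #4:2@99]
After op 8 [order #6] market_buy(qty=6): fills=#6x#5:6@97; bids=[-] asks=[#5:1@97 #1:1@98 #4:2@99]

Answer: 8@98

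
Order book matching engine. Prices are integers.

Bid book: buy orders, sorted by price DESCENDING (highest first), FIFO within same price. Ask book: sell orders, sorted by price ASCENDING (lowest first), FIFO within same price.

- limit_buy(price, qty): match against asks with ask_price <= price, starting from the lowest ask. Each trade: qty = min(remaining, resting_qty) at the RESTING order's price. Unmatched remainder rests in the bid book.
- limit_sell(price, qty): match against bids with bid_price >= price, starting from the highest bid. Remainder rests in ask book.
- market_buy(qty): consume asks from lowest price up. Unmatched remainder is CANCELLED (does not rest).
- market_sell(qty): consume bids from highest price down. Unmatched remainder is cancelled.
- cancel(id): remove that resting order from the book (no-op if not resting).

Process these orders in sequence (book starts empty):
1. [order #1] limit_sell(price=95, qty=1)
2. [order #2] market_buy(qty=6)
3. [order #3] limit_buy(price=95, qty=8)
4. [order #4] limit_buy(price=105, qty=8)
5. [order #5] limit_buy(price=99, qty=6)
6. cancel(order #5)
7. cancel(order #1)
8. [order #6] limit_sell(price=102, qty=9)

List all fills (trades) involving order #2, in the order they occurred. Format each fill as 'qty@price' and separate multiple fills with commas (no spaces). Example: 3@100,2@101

After op 1 [order #1] limit_sell(price=95, qty=1): fills=none; bids=[-] asks=[#1:1@95]
After op 2 [order #2] market_buy(qty=6): fills=#2x#1:1@95; bids=[-] asks=[-]
After op 3 [order #3] limit_buy(price=95, qty=8): fills=none; bids=[#3:8@95] asks=[-]
After op 4 [order #4] limit_buy(price=105, qty=8): fills=none; bids=[#4:8@105 #3:8@95] asks=[-]
After op 5 [order #5] limit_buy(price=99, qty=6): fills=none; bids=[#4:8@105 #5:6@99 #3:8@95] asks=[-]
After op 6 cancel(order #5): fills=none; bids=[#4:8@105 #3:8@95] asks=[-]
After op 7 cancel(order #1): fills=none; bids=[#4:8@105 #3:8@95] asks=[-]
After op 8 [order #6] limit_sell(price=102, qty=9): fills=#4x#6:8@105; bids=[#3:8@95] asks=[#6:1@102]

Answer: 1@95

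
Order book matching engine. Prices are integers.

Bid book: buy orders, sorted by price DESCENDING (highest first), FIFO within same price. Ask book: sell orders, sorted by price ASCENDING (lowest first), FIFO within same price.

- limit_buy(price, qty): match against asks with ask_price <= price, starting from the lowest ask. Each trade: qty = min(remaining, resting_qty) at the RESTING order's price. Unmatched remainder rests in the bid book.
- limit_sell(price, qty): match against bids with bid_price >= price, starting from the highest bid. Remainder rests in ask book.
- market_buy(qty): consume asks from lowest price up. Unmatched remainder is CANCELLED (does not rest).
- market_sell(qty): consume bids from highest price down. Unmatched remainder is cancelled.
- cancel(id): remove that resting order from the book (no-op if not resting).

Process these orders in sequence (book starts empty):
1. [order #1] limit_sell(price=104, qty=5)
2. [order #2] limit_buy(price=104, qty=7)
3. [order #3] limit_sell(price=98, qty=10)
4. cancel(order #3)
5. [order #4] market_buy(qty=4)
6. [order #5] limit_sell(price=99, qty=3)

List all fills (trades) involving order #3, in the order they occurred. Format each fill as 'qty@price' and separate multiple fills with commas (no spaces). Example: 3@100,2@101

Answer: 2@104

Derivation:
After op 1 [order #1] limit_sell(price=104, qty=5): fills=none; bids=[-] asks=[#1:5@104]
After op 2 [order #2] limit_buy(price=104, qty=7): fills=#2x#1:5@104; bids=[#2:2@104] asks=[-]
After op 3 [order #3] limit_sell(price=98, qty=10): fills=#2x#3:2@104; bids=[-] asks=[#3:8@98]
After op 4 cancel(order #3): fills=none; bids=[-] asks=[-]
After op 5 [order #4] market_buy(qty=4): fills=none; bids=[-] asks=[-]
After op 6 [order #5] limit_sell(price=99, qty=3): fills=none; bids=[-] asks=[#5:3@99]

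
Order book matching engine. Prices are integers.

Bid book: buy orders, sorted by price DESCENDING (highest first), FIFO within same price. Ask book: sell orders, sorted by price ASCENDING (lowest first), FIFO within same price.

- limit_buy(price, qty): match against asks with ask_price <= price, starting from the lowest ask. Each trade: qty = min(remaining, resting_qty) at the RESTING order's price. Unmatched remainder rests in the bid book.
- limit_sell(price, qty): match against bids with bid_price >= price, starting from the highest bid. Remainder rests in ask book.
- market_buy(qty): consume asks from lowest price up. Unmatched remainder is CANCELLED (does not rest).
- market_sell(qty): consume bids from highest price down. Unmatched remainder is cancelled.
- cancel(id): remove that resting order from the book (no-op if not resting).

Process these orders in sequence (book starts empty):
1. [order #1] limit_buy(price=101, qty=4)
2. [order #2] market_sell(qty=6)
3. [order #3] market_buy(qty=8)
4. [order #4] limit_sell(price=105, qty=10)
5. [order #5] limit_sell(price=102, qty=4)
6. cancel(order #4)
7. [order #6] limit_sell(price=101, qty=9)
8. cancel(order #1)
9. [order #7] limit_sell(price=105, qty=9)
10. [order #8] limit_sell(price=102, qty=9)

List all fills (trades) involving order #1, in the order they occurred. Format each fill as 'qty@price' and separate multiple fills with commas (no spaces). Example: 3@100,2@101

Answer: 4@101

Derivation:
After op 1 [order #1] limit_buy(price=101, qty=4): fills=none; bids=[#1:4@101] asks=[-]
After op 2 [order #2] market_sell(qty=6): fills=#1x#2:4@101; bids=[-] asks=[-]
After op 3 [order #3] market_buy(qty=8): fills=none; bids=[-] asks=[-]
After op 4 [order #4] limit_sell(price=105, qty=10): fills=none; bids=[-] asks=[#4:10@105]
After op 5 [order #5] limit_sell(price=102, qty=4): fills=none; bids=[-] asks=[#5:4@102 #4:10@105]
After op 6 cancel(order #4): fills=none; bids=[-] asks=[#5:4@102]
After op 7 [order #6] limit_sell(price=101, qty=9): fills=none; bids=[-] asks=[#6:9@101 #5:4@102]
After op 8 cancel(order #1): fills=none; bids=[-] asks=[#6:9@101 #5:4@102]
After op 9 [order #7] limit_sell(price=105, qty=9): fills=none; bids=[-] asks=[#6:9@101 #5:4@102 #7:9@105]
After op 10 [order #8] limit_sell(price=102, qty=9): fills=none; bids=[-] asks=[#6:9@101 #5:4@102 #8:9@102 #7:9@105]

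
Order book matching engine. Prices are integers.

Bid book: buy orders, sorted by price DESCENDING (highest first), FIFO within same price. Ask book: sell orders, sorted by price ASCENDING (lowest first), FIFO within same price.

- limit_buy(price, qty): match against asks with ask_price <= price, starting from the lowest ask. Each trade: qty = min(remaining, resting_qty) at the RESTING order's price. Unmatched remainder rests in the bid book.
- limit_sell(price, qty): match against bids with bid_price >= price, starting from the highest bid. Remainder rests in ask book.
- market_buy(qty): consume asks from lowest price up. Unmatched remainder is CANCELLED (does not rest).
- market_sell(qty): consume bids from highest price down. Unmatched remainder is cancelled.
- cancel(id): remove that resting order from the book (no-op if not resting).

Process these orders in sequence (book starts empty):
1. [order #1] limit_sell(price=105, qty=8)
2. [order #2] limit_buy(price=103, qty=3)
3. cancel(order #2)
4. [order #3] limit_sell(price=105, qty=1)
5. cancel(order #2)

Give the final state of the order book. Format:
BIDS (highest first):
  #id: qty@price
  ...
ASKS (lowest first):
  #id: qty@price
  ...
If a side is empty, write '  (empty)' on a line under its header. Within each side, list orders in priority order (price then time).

Answer: BIDS (highest first):
  (empty)
ASKS (lowest first):
  #1: 8@105
  #3: 1@105

Derivation:
After op 1 [order #1] limit_sell(price=105, qty=8): fills=none; bids=[-] asks=[#1:8@105]
After op 2 [order #2] limit_buy(price=103, qty=3): fills=none; bids=[#2:3@103] asks=[#1:8@105]
After op 3 cancel(order #2): fills=none; bids=[-] asks=[#1:8@105]
After op 4 [order #3] limit_sell(price=105, qty=1): fills=none; bids=[-] asks=[#1:8@105 #3:1@105]
After op 5 cancel(order #2): fills=none; bids=[-] asks=[#1:8@105 #3:1@105]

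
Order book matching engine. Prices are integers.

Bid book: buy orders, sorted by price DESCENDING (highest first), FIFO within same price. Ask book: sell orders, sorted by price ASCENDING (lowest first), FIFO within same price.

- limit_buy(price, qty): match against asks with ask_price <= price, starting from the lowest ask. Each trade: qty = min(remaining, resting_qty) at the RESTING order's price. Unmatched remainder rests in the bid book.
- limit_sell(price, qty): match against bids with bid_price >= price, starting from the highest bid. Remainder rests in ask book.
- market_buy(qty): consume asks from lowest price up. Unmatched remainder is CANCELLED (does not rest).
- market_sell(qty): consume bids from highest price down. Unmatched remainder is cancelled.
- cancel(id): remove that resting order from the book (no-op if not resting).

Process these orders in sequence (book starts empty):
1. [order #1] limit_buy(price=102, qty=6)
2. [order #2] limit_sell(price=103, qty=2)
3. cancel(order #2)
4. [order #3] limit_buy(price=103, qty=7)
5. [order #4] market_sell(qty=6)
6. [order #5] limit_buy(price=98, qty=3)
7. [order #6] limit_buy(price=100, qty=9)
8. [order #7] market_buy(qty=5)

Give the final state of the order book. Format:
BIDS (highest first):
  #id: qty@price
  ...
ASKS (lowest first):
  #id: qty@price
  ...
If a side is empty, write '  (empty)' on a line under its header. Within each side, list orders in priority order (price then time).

After op 1 [order #1] limit_buy(price=102, qty=6): fills=none; bids=[#1:6@102] asks=[-]
After op 2 [order #2] limit_sell(price=103, qty=2): fills=none; bids=[#1:6@102] asks=[#2:2@103]
After op 3 cancel(order #2): fills=none; bids=[#1:6@102] asks=[-]
After op 4 [order #3] limit_buy(price=103, qty=7): fills=none; bids=[#3:7@103 #1:6@102] asks=[-]
After op 5 [order #4] market_sell(qty=6): fills=#3x#4:6@103; bids=[#3:1@103 #1:6@102] asks=[-]
After op 6 [order #5] limit_buy(price=98, qty=3): fills=none; bids=[#3:1@103 #1:6@102 #5:3@98] asks=[-]
After op 7 [order #6] limit_buy(price=100, qty=9): fills=none; bids=[#3:1@103 #1:6@102 #6:9@100 #5:3@98] asks=[-]
After op 8 [order #7] market_buy(qty=5): fills=none; bids=[#3:1@103 #1:6@102 #6:9@100 #5:3@98] asks=[-]

Answer: BIDS (highest first):
  #3: 1@103
  #1: 6@102
  #6: 9@100
  #5: 3@98
ASKS (lowest first):
  (empty)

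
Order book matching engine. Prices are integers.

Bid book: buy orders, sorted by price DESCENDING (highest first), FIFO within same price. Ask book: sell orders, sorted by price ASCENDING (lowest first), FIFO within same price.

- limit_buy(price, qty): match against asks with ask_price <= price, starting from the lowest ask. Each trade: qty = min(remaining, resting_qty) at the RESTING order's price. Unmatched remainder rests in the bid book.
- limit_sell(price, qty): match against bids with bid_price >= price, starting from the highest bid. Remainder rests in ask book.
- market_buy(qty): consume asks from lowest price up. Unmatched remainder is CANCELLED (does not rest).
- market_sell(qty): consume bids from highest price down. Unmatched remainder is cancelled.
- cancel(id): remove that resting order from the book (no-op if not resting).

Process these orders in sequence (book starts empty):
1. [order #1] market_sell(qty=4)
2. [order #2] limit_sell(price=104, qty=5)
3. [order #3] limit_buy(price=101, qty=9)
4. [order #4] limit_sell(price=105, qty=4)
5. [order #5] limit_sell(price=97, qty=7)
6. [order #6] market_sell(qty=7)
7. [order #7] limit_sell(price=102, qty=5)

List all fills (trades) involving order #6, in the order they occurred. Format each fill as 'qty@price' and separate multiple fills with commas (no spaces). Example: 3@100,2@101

After op 1 [order #1] market_sell(qty=4): fills=none; bids=[-] asks=[-]
After op 2 [order #2] limit_sell(price=104, qty=5): fills=none; bids=[-] asks=[#2:5@104]
After op 3 [order #3] limit_buy(price=101, qty=9): fills=none; bids=[#3:9@101] asks=[#2:5@104]
After op 4 [order #4] limit_sell(price=105, qty=4): fills=none; bids=[#3:9@101] asks=[#2:5@104 #4:4@105]
After op 5 [order #5] limit_sell(price=97, qty=7): fills=#3x#5:7@101; bids=[#3:2@101] asks=[#2:5@104 #4:4@105]
After op 6 [order #6] market_sell(qty=7): fills=#3x#6:2@101; bids=[-] asks=[#2:5@104 #4:4@105]
After op 7 [order #7] limit_sell(price=102, qty=5): fills=none; bids=[-] asks=[#7:5@102 #2:5@104 #4:4@105]

Answer: 2@101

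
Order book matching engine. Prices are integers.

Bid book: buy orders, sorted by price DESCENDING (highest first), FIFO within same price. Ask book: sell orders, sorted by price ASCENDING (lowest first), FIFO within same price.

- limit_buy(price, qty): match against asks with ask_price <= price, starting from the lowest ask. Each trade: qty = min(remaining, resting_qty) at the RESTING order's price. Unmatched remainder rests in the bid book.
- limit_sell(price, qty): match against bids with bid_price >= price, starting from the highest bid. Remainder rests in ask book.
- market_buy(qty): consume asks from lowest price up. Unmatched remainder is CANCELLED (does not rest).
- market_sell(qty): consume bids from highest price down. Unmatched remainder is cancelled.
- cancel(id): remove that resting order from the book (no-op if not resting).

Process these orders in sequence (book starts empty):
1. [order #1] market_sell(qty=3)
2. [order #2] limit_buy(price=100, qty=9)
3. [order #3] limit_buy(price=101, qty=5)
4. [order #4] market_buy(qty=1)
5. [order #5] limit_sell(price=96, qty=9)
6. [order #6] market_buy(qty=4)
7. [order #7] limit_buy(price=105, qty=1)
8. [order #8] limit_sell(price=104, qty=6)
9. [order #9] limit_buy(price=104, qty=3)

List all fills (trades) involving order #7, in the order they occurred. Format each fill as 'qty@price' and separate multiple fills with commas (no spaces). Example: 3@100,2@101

Answer: 1@105

Derivation:
After op 1 [order #1] market_sell(qty=3): fills=none; bids=[-] asks=[-]
After op 2 [order #2] limit_buy(price=100, qty=9): fills=none; bids=[#2:9@100] asks=[-]
After op 3 [order #3] limit_buy(price=101, qty=5): fills=none; bids=[#3:5@101 #2:9@100] asks=[-]
After op 4 [order #4] market_buy(qty=1): fills=none; bids=[#3:5@101 #2:9@100] asks=[-]
After op 5 [order #5] limit_sell(price=96, qty=9): fills=#3x#5:5@101 #2x#5:4@100; bids=[#2:5@100] asks=[-]
After op 6 [order #6] market_buy(qty=4): fills=none; bids=[#2:5@100] asks=[-]
After op 7 [order #7] limit_buy(price=105, qty=1): fills=none; bids=[#7:1@105 #2:5@100] asks=[-]
After op 8 [order #8] limit_sell(price=104, qty=6): fills=#7x#8:1@105; bids=[#2:5@100] asks=[#8:5@104]
After op 9 [order #9] limit_buy(price=104, qty=3): fills=#9x#8:3@104; bids=[#2:5@100] asks=[#8:2@104]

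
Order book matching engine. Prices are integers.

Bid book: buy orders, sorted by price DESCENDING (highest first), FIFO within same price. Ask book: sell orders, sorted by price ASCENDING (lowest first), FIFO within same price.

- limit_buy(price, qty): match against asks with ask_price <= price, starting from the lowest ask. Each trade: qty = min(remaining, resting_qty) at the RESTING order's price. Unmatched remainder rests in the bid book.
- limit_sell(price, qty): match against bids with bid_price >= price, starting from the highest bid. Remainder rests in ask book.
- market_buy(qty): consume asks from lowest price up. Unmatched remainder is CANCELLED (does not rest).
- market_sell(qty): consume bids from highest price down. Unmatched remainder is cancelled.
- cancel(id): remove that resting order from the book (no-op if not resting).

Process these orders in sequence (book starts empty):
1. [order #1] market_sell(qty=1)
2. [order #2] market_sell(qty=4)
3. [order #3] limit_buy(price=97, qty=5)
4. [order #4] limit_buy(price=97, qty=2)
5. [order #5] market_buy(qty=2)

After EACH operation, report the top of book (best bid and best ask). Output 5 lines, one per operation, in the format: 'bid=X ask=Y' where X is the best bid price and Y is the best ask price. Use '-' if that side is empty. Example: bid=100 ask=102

After op 1 [order #1] market_sell(qty=1): fills=none; bids=[-] asks=[-]
After op 2 [order #2] market_sell(qty=4): fills=none; bids=[-] asks=[-]
After op 3 [order #3] limit_buy(price=97, qty=5): fills=none; bids=[#3:5@97] asks=[-]
After op 4 [order #4] limit_buy(price=97, qty=2): fills=none; bids=[#3:5@97 #4:2@97] asks=[-]
After op 5 [order #5] market_buy(qty=2): fills=none; bids=[#3:5@97 #4:2@97] asks=[-]

Answer: bid=- ask=-
bid=- ask=-
bid=97 ask=-
bid=97 ask=-
bid=97 ask=-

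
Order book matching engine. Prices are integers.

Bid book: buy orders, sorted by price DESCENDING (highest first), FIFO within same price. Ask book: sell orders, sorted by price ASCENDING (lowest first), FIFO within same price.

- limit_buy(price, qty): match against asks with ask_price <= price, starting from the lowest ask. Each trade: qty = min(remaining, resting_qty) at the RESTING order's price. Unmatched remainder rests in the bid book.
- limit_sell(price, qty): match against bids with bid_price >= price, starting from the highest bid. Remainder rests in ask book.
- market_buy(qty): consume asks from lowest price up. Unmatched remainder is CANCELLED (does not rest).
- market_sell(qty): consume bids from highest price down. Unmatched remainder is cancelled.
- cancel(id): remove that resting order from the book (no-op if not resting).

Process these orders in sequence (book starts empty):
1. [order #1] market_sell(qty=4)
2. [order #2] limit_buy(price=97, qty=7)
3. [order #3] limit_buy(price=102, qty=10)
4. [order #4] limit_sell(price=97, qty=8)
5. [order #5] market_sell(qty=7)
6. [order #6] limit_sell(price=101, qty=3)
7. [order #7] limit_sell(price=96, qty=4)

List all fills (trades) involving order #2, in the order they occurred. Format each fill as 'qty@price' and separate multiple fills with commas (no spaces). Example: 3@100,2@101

Answer: 5@97,2@97

Derivation:
After op 1 [order #1] market_sell(qty=4): fills=none; bids=[-] asks=[-]
After op 2 [order #2] limit_buy(price=97, qty=7): fills=none; bids=[#2:7@97] asks=[-]
After op 3 [order #3] limit_buy(price=102, qty=10): fills=none; bids=[#3:10@102 #2:7@97] asks=[-]
After op 4 [order #4] limit_sell(price=97, qty=8): fills=#3x#4:8@102; bids=[#3:2@102 #2:7@97] asks=[-]
After op 5 [order #5] market_sell(qty=7): fills=#3x#5:2@102 #2x#5:5@97; bids=[#2:2@97] asks=[-]
After op 6 [order #6] limit_sell(price=101, qty=3): fills=none; bids=[#2:2@97] asks=[#6:3@101]
After op 7 [order #7] limit_sell(price=96, qty=4): fills=#2x#7:2@97; bids=[-] asks=[#7:2@96 #6:3@101]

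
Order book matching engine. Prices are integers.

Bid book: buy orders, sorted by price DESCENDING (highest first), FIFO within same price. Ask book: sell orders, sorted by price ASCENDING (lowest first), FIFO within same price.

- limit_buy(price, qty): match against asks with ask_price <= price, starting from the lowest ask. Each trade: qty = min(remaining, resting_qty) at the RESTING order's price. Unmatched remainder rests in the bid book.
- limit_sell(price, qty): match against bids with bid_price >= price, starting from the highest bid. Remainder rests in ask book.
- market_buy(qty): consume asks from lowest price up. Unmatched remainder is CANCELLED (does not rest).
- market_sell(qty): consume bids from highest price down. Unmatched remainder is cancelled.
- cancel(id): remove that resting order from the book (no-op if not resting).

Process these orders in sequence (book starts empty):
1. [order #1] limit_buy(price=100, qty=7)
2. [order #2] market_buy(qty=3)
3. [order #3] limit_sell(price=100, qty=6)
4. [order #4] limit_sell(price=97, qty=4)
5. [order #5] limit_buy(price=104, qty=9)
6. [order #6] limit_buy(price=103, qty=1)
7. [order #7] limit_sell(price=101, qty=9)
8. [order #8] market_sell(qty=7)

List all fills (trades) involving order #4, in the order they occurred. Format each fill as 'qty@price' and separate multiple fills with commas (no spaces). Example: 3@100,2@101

Answer: 1@100,3@97

Derivation:
After op 1 [order #1] limit_buy(price=100, qty=7): fills=none; bids=[#1:7@100] asks=[-]
After op 2 [order #2] market_buy(qty=3): fills=none; bids=[#1:7@100] asks=[-]
After op 3 [order #3] limit_sell(price=100, qty=6): fills=#1x#3:6@100; bids=[#1:1@100] asks=[-]
After op 4 [order #4] limit_sell(price=97, qty=4): fills=#1x#4:1@100; bids=[-] asks=[#4:3@97]
After op 5 [order #5] limit_buy(price=104, qty=9): fills=#5x#4:3@97; bids=[#5:6@104] asks=[-]
After op 6 [order #6] limit_buy(price=103, qty=1): fills=none; bids=[#5:6@104 #6:1@103] asks=[-]
After op 7 [order #7] limit_sell(price=101, qty=9): fills=#5x#7:6@104 #6x#7:1@103; bids=[-] asks=[#7:2@101]
After op 8 [order #8] market_sell(qty=7): fills=none; bids=[-] asks=[#7:2@101]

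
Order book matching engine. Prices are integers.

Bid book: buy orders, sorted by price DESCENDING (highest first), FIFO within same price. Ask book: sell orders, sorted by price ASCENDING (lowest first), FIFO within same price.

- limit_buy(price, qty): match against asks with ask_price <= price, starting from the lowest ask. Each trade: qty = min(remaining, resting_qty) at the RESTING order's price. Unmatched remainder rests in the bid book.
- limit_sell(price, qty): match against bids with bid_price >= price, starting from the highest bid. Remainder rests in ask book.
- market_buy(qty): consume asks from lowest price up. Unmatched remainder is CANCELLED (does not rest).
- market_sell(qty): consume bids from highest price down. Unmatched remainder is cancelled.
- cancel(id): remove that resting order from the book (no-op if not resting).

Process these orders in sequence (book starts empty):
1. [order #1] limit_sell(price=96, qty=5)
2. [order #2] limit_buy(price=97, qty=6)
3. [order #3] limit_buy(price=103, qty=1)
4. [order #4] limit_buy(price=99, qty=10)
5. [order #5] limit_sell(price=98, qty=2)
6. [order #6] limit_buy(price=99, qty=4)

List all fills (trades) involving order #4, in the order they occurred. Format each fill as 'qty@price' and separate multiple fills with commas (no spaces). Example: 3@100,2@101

Answer: 1@99

Derivation:
After op 1 [order #1] limit_sell(price=96, qty=5): fills=none; bids=[-] asks=[#1:5@96]
After op 2 [order #2] limit_buy(price=97, qty=6): fills=#2x#1:5@96; bids=[#2:1@97] asks=[-]
After op 3 [order #3] limit_buy(price=103, qty=1): fills=none; bids=[#3:1@103 #2:1@97] asks=[-]
After op 4 [order #4] limit_buy(price=99, qty=10): fills=none; bids=[#3:1@103 #4:10@99 #2:1@97] asks=[-]
After op 5 [order #5] limit_sell(price=98, qty=2): fills=#3x#5:1@103 #4x#5:1@99; bids=[#4:9@99 #2:1@97] asks=[-]
After op 6 [order #6] limit_buy(price=99, qty=4): fills=none; bids=[#4:9@99 #6:4@99 #2:1@97] asks=[-]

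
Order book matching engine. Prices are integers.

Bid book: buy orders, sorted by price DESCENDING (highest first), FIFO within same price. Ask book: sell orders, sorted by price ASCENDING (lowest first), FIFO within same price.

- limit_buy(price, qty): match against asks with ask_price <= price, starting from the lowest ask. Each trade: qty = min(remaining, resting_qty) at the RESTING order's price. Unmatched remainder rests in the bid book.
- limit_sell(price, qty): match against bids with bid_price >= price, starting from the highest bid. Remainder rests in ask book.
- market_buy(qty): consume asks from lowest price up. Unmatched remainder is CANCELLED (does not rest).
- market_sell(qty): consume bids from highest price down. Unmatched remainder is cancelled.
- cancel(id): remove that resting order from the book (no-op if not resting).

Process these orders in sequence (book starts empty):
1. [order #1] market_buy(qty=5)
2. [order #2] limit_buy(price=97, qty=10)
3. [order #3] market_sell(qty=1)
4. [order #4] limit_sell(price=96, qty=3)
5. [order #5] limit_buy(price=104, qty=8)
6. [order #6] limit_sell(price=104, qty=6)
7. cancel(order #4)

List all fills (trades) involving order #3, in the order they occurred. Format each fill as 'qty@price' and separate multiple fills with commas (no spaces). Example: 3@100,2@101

Answer: 1@97

Derivation:
After op 1 [order #1] market_buy(qty=5): fills=none; bids=[-] asks=[-]
After op 2 [order #2] limit_buy(price=97, qty=10): fills=none; bids=[#2:10@97] asks=[-]
After op 3 [order #3] market_sell(qty=1): fills=#2x#3:1@97; bids=[#2:9@97] asks=[-]
After op 4 [order #4] limit_sell(price=96, qty=3): fills=#2x#4:3@97; bids=[#2:6@97] asks=[-]
After op 5 [order #5] limit_buy(price=104, qty=8): fills=none; bids=[#5:8@104 #2:6@97] asks=[-]
After op 6 [order #6] limit_sell(price=104, qty=6): fills=#5x#6:6@104; bids=[#5:2@104 #2:6@97] asks=[-]
After op 7 cancel(order #4): fills=none; bids=[#5:2@104 #2:6@97] asks=[-]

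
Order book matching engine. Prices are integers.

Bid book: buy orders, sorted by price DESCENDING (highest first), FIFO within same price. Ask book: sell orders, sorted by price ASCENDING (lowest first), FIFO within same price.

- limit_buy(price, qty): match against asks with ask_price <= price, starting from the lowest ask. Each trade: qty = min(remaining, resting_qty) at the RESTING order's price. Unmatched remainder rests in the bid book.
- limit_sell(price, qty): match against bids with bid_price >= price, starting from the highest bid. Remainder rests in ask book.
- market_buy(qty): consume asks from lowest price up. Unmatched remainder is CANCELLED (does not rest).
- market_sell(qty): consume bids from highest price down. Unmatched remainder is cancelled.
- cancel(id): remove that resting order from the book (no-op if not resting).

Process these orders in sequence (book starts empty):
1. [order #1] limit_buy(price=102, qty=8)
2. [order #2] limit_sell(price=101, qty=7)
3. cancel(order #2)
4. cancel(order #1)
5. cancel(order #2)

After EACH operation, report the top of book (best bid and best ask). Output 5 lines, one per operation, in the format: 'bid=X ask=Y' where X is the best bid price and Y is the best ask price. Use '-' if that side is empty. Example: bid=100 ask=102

Answer: bid=102 ask=-
bid=102 ask=-
bid=102 ask=-
bid=- ask=-
bid=- ask=-

Derivation:
After op 1 [order #1] limit_buy(price=102, qty=8): fills=none; bids=[#1:8@102] asks=[-]
After op 2 [order #2] limit_sell(price=101, qty=7): fills=#1x#2:7@102; bids=[#1:1@102] asks=[-]
After op 3 cancel(order #2): fills=none; bids=[#1:1@102] asks=[-]
After op 4 cancel(order #1): fills=none; bids=[-] asks=[-]
After op 5 cancel(order #2): fills=none; bids=[-] asks=[-]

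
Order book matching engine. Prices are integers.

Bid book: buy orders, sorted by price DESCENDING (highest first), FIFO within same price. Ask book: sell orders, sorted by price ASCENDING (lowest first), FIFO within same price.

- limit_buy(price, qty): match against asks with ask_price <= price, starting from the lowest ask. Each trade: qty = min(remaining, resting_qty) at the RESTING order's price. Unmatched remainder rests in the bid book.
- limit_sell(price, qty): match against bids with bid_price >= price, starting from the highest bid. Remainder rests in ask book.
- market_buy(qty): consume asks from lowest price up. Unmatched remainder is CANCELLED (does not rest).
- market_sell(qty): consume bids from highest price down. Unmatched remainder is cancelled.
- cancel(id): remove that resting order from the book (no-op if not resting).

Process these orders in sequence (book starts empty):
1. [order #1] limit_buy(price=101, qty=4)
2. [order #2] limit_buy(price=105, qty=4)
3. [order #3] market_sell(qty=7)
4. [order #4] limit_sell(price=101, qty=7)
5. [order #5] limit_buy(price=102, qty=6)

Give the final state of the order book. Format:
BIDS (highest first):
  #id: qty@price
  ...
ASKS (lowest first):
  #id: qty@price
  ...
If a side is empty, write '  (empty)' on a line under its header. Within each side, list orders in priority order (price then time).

Answer: BIDS (highest first):
  (empty)
ASKS (lowest first):
  (empty)

Derivation:
After op 1 [order #1] limit_buy(price=101, qty=4): fills=none; bids=[#1:4@101] asks=[-]
After op 2 [order #2] limit_buy(price=105, qty=4): fills=none; bids=[#2:4@105 #1:4@101] asks=[-]
After op 3 [order #3] market_sell(qty=7): fills=#2x#3:4@105 #1x#3:3@101; bids=[#1:1@101] asks=[-]
After op 4 [order #4] limit_sell(price=101, qty=7): fills=#1x#4:1@101; bids=[-] asks=[#4:6@101]
After op 5 [order #5] limit_buy(price=102, qty=6): fills=#5x#4:6@101; bids=[-] asks=[-]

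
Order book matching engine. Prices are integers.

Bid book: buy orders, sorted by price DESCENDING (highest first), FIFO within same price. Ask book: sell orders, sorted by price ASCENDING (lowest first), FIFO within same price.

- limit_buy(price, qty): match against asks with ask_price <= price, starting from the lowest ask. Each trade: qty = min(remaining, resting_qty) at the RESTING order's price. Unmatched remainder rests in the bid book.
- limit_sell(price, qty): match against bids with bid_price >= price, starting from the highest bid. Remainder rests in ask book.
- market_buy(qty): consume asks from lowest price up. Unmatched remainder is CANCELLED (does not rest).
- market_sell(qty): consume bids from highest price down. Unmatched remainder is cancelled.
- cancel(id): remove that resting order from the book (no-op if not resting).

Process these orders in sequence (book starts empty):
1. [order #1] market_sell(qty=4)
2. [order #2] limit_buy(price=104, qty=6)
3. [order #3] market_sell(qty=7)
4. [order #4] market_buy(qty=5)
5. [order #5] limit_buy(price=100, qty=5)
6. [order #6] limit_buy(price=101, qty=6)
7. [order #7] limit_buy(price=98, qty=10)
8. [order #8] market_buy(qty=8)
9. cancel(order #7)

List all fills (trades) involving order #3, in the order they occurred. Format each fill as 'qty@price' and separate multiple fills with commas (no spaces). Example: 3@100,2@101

Answer: 6@104

Derivation:
After op 1 [order #1] market_sell(qty=4): fills=none; bids=[-] asks=[-]
After op 2 [order #2] limit_buy(price=104, qty=6): fills=none; bids=[#2:6@104] asks=[-]
After op 3 [order #3] market_sell(qty=7): fills=#2x#3:6@104; bids=[-] asks=[-]
After op 4 [order #4] market_buy(qty=5): fills=none; bids=[-] asks=[-]
After op 5 [order #5] limit_buy(price=100, qty=5): fills=none; bids=[#5:5@100] asks=[-]
After op 6 [order #6] limit_buy(price=101, qty=6): fills=none; bids=[#6:6@101 #5:5@100] asks=[-]
After op 7 [order #7] limit_buy(price=98, qty=10): fills=none; bids=[#6:6@101 #5:5@100 #7:10@98] asks=[-]
After op 8 [order #8] market_buy(qty=8): fills=none; bids=[#6:6@101 #5:5@100 #7:10@98] asks=[-]
After op 9 cancel(order #7): fills=none; bids=[#6:6@101 #5:5@100] asks=[-]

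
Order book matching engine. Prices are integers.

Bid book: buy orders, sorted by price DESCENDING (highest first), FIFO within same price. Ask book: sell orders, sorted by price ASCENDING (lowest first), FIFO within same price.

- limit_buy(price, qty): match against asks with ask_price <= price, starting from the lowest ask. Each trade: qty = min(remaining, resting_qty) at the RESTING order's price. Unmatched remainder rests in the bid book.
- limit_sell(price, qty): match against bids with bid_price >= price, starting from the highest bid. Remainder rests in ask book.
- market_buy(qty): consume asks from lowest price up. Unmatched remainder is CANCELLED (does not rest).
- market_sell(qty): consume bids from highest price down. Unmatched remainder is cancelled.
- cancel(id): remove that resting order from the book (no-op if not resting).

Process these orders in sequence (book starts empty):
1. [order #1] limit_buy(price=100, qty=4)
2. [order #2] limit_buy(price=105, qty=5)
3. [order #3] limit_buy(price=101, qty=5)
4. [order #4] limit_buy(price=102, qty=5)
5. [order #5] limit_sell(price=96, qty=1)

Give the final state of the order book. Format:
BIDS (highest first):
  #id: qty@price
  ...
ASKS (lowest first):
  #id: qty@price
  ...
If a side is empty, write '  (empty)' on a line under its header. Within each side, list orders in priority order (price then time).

After op 1 [order #1] limit_buy(price=100, qty=4): fills=none; bids=[#1:4@100] asks=[-]
After op 2 [order #2] limit_buy(price=105, qty=5): fills=none; bids=[#2:5@105 #1:4@100] asks=[-]
After op 3 [order #3] limit_buy(price=101, qty=5): fills=none; bids=[#2:5@105 #3:5@101 #1:4@100] asks=[-]
After op 4 [order #4] limit_buy(price=102, qty=5): fills=none; bids=[#2:5@105 #4:5@102 #3:5@101 #1:4@100] asks=[-]
After op 5 [order #5] limit_sell(price=96, qty=1): fills=#2x#5:1@105; bids=[#2:4@105 #4:5@102 #3:5@101 #1:4@100] asks=[-]

Answer: BIDS (highest first):
  #2: 4@105
  #4: 5@102
  #3: 5@101
  #1: 4@100
ASKS (lowest first):
  (empty)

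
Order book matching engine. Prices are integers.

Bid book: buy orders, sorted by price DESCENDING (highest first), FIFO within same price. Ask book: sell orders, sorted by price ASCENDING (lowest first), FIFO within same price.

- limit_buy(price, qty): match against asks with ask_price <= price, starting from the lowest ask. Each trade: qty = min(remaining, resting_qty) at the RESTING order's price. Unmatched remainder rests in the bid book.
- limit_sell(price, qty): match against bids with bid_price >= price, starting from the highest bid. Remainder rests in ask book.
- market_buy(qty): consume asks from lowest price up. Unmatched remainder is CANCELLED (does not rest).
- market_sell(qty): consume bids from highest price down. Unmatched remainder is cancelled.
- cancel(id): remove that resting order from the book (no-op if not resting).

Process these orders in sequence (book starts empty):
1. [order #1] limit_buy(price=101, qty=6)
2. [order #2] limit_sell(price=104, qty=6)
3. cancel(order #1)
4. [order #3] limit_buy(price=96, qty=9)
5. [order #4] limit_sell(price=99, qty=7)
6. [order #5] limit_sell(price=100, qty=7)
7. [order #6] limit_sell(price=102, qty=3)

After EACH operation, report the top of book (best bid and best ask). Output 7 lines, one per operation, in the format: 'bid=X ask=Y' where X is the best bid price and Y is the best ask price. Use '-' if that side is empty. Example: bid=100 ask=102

Answer: bid=101 ask=-
bid=101 ask=104
bid=- ask=104
bid=96 ask=104
bid=96 ask=99
bid=96 ask=99
bid=96 ask=99

Derivation:
After op 1 [order #1] limit_buy(price=101, qty=6): fills=none; bids=[#1:6@101] asks=[-]
After op 2 [order #2] limit_sell(price=104, qty=6): fills=none; bids=[#1:6@101] asks=[#2:6@104]
After op 3 cancel(order #1): fills=none; bids=[-] asks=[#2:6@104]
After op 4 [order #3] limit_buy(price=96, qty=9): fills=none; bids=[#3:9@96] asks=[#2:6@104]
After op 5 [order #4] limit_sell(price=99, qty=7): fills=none; bids=[#3:9@96] asks=[#4:7@99 #2:6@104]
After op 6 [order #5] limit_sell(price=100, qty=7): fills=none; bids=[#3:9@96] asks=[#4:7@99 #5:7@100 #2:6@104]
After op 7 [order #6] limit_sell(price=102, qty=3): fills=none; bids=[#3:9@96] asks=[#4:7@99 #5:7@100 #6:3@102 #2:6@104]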